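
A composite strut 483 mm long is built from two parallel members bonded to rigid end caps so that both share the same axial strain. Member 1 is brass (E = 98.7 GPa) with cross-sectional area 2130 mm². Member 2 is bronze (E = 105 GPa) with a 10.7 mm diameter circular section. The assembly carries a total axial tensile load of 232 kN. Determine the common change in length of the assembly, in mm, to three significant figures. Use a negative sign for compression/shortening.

0.510 mm

A_2 = 89.92 mm².
Equal strain + equilibrium ⇒ each member carries load in proportion to AE: A₁E₁ = 210200000 N, A₂E₂ = 9442000 N, ΣAE = 219700000 N.
δ = PL/ΣAE = 232000·483/219700000 = 0.5101 mm.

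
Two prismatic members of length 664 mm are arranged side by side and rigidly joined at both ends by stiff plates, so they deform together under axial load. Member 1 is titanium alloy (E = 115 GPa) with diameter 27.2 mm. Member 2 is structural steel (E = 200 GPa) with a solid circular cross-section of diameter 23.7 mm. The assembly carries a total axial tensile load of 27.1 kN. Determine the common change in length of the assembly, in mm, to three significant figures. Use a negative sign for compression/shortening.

0.116 mm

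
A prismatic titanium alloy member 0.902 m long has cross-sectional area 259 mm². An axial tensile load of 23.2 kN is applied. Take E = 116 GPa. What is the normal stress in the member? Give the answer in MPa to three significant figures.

89.6 MPa

σ = N/A = 23200/259 = 89.58 MPa.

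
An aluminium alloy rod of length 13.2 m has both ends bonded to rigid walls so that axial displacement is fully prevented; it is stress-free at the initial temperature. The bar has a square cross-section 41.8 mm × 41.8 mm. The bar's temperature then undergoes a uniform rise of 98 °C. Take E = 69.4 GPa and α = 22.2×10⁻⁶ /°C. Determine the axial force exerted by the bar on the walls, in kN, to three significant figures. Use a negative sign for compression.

Free thermal expansion αLΔT = 22.2e-6 · 13200 · 98 = 28.72 mm.
The walls impose strain ε = −(28.72)/13200 = -2.1756e-03; σ = Eε = 69400 · -2.1756e-03 = -151 MPa.
Wall reaction R = σ·A = -151·1747 = -263800 N = -263.8 kN.

-264 kN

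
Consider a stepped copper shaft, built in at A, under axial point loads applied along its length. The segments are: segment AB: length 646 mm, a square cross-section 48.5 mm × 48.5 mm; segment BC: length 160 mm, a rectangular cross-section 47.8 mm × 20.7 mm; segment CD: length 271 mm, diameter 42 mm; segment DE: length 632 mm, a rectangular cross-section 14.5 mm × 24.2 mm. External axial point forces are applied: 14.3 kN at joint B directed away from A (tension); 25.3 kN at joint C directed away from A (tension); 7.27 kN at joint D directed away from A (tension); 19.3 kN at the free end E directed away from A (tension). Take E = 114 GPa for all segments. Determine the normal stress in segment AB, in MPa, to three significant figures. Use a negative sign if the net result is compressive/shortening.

28.1 MPa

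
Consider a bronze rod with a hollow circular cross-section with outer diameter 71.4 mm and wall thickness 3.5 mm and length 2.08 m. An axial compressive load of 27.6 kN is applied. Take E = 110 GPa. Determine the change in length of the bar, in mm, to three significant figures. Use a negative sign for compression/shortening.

-0.699 mm

A = 746.6 mm².
δ_mech = NL/(AE) = -27600·2080/(746.6·110000) = -0.699 mm.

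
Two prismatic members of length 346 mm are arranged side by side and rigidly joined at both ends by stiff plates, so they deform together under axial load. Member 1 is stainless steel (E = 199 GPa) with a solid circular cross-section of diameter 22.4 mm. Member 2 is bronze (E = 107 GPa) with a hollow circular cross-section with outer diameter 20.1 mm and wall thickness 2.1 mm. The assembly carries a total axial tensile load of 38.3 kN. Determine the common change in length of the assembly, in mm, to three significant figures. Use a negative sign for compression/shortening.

A_1 = 394.1 mm².
A_2 = 118.8 mm².
Equal strain + equilibrium ⇒ each member carries load in proportion to AE: A₁E₁ = 78420000 N, A₂E₂ = 12710000 N, ΣAE = 91130000 N.
δ = PL/ΣAE = 38300·346/91130000 = 0.1454 mm.

0.145 mm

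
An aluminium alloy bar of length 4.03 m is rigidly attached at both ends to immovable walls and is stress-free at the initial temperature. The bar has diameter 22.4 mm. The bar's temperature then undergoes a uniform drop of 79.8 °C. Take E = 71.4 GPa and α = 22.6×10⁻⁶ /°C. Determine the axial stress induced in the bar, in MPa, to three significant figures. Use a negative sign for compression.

Free thermal expansion αLΔT = 22.6e-6 · 4030 · -79.8 = -7.268 mm.
The walls impose strain ε = −(-7.268)/4030 = 1.8035e-03; σ = Eε = 71400 · 1.8035e-03 = 128.8 MPa.

129 MPa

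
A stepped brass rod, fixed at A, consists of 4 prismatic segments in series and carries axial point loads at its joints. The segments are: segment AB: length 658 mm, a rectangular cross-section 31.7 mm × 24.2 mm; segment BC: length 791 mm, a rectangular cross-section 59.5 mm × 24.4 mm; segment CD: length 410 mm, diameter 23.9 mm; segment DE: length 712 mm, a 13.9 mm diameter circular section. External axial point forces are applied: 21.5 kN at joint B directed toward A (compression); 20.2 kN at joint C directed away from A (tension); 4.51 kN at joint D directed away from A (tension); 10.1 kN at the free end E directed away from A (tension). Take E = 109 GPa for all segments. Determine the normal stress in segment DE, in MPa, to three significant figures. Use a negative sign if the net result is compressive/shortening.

66.6 MPa

Internal axial forces (sectioning from the free end, tension +): N_DE = 10.1 kN, N_CD = 14.61 kN, N_BC = 34.81 kN, N_AB = 13.31 kN.
A_DE = 151.7 mm².
σ_DE = N_DE/A_DE = 10100/151.7 = 66.56 MPa.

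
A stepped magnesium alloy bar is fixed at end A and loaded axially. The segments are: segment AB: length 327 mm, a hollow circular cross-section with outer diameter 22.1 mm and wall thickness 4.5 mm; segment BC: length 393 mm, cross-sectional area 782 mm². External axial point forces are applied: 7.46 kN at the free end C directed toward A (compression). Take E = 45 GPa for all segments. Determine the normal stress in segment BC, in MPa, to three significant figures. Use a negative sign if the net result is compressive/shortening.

-9.54 MPa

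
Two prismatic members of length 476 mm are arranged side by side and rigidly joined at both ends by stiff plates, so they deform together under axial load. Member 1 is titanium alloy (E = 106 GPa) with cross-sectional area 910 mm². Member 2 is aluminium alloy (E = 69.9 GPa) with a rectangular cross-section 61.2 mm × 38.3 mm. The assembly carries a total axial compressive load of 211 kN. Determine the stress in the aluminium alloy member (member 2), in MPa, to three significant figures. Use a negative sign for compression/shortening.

A_2 = 2344 mm².
Equal strain + equilibrium ⇒ each member carries load in proportion to AE: A₁E₁ = 96460000 N, A₂E₂ = 163800000 N, ΣAE = 260300000 N.
σ₂ = P·E₂/ΣAE = -211000·69900/260300000 = -56.66 MPa.

-56.7 MPa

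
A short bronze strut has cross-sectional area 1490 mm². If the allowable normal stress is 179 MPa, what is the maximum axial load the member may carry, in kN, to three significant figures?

P_max = σ_allow · A = 179 · 1490 = 266700 N = 266.7 kN.

267 kN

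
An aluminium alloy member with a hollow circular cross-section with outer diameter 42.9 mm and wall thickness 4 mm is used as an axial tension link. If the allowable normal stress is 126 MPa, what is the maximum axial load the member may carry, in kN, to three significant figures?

61.6 kN

A = 488.8 mm².
P_max = σ_allow · A = 126 · 488.8 = 61590 N = 61.59 kN.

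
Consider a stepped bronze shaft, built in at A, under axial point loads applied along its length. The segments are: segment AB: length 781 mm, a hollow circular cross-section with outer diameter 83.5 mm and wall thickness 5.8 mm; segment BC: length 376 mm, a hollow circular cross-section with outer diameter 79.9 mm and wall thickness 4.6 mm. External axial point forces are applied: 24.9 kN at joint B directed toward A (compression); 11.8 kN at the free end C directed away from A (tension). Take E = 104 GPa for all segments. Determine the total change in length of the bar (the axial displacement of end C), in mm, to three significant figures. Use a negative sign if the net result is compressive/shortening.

Internal axial forces (sectioning from the free end, tension +): N_BC = 11.8 kN, N_AB = -13.1 kN.
A_AB = 1416 mm².
A_BC = 1088 mm².
δ_AB = -13100·781/(1416·104000) = -0.06948 mm
δ_BC = 11800·376/(1088·104000) = 0.0392 mm
δ = Σδ_i = -0.03028 mm.

-0.0303 mm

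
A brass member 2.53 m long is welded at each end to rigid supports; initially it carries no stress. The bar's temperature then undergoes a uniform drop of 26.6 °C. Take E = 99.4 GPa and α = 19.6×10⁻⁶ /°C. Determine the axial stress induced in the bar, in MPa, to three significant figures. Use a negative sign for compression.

Free thermal expansion αLΔT = 19.6e-6 · 2530 · -26.6 = -1.319 mm.
The walls impose strain ε = −(-1.319)/2530 = 5.2136e-04; σ = Eε = 99400 · 5.2136e-04 = 51.82 MPa.

51.8 MPa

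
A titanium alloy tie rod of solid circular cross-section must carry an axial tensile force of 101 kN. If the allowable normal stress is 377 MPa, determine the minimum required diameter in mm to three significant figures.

18.5 mm

Required area A ≥ P/σ_allow = 101000/377 = 267.9 mm².
For a solid circular section, d ≥ √(4A/π) = 18.47 mm.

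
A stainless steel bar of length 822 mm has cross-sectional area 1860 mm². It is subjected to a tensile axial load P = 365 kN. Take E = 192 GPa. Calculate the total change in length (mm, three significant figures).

δ_mech = NL/(AE) = 365000·822/(1860·192000) = 0.8401 mm.

0.840 mm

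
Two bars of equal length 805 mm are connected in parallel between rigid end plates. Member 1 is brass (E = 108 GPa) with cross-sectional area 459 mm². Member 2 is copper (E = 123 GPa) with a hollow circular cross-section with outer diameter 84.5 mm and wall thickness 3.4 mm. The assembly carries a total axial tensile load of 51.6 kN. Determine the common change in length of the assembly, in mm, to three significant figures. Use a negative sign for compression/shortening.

A_2 = 866.3 mm².
Equal strain + equilibrium ⇒ each member carries load in proportion to AE: A₁E₁ = 49570000 N, A₂E₂ = 106600000 N, ΣAE = 156100000 N.
δ = PL/ΣAE = 51600·805/156100000 = 0.2661 mm.

0.266 mm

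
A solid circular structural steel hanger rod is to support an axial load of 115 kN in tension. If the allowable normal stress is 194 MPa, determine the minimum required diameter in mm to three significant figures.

Required area A ≥ P/σ_allow = 115000/194 = 592.8 mm².
For a solid circular section, d ≥ √(4A/π) = 27.47 mm.

27.5 mm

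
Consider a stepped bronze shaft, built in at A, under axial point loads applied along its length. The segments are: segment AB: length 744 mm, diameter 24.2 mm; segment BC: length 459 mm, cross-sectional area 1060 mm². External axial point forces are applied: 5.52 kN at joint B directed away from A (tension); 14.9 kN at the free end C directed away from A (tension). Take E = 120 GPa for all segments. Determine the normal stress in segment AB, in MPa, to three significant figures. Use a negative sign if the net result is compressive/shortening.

44.4 MPa

Internal axial forces (sectioning from the free end, tension +): N_BC = 14.9 kN, N_AB = 20.42 kN.
A_AB = 460 mm².
σ_AB = N_AB/A_AB = 20420/460 = 44.4 MPa.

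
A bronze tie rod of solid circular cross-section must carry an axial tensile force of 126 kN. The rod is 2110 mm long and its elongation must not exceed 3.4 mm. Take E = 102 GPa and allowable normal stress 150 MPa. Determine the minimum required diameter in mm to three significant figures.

32.7 mm

Required area A ≥ P/σ_allow = 126000/150 = 840 mm².
For a solid circular section, d ≥ √(4A/π) = 32.7 mm.
Elongation limit: A ≥ PL/(Eδ_allow) = 126000·2110/(102000·3.4) = 766.6 mm² ⇒ d ≥ 31.24 mm.
The stress limit governs.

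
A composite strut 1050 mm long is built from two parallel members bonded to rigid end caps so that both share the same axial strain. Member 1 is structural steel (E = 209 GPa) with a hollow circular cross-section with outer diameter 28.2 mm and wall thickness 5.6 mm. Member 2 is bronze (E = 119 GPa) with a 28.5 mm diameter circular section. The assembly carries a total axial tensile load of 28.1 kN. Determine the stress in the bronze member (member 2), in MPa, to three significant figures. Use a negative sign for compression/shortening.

A_1 = 397.6 mm².
A_2 = 637.9 mm².
Equal strain + equilibrium ⇒ each member carries load in proportion to AE: A₁E₁ = 83100000 N, A₂E₂ = 75910000 N, ΣAE = 159000000 N.
σ₂ = P·E₂/ΣAE = 28100·119000/159000000 = 21.03 MPa.

21.0 MPa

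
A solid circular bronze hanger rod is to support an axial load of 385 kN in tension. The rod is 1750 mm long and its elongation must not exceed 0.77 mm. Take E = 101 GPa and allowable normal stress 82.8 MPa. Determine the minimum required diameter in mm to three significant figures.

Required area A ≥ P/σ_allow = 385000/82.8 = 4650 mm².
For a solid circular section, d ≥ √(4A/π) = 76.94 mm.
Elongation limit: A ≥ PL/(Eδ_allow) = 385000·1750/(101000·0.77) = 8663 mm² ⇒ d ≥ 105 mm.
The elongation limit governs.

105 mm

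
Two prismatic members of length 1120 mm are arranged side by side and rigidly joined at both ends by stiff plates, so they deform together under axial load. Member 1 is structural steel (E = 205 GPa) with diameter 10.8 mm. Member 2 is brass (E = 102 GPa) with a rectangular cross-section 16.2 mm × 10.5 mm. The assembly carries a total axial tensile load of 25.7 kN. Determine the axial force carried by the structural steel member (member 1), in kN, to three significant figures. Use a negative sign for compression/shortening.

13.4 kN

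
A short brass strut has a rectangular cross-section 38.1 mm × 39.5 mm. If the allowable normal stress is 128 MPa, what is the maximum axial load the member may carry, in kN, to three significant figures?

A = 1505 mm².
P_max = σ_allow · A = 128 · 1505 = 192600 N = 192.6 kN.

193 kN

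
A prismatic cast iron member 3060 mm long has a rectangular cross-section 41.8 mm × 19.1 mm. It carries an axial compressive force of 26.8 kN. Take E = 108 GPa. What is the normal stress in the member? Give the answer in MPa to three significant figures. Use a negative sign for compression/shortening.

A = 798.4 mm².
σ = N/A = -26800/798.4 = -33.57 MPa.

-33.6 MPa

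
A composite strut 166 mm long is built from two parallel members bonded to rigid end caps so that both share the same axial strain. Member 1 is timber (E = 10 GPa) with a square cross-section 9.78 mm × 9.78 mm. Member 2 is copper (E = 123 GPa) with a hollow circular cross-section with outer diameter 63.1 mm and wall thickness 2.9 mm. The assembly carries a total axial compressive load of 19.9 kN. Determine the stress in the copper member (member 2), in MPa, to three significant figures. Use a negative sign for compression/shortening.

A_1 = 95.65 mm².
A_2 = 548.5 mm².
Equal strain + equilibrium ⇒ each member carries load in proportion to AE: A₁E₁ = 956500 N, A₂E₂ = 67460000 N, ΣAE = 68420000 N.
σ₂ = P·E₂/ΣAE = -19900·123000/68420000 = -35.78 MPa.

-35.8 MPa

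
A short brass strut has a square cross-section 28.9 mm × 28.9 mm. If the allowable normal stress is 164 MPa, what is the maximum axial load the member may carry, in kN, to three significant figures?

A = 835.2 mm².
P_max = σ_allow · A = 164 · 835.2 = 137000 N = 137 kN.

137 kN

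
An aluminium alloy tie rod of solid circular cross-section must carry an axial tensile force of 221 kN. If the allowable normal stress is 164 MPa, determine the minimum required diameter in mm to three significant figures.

41.4 mm

Required area A ≥ P/σ_allow = 221000/164 = 1348 mm².
For a solid circular section, d ≥ √(4A/π) = 41.42 mm.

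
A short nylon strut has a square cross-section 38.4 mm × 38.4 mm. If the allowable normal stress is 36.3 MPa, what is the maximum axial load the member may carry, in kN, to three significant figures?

A = 1475 mm².
P_max = σ_allow · A = 36.3 · 1475 = 53530 N = 53.53 kN.

53.5 kN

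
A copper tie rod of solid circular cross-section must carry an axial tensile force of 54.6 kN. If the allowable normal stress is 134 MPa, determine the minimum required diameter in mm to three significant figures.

Required area A ≥ P/σ_allow = 54600/134 = 407.5 mm².
For a solid circular section, d ≥ √(4A/π) = 22.78 mm.

22.8 mm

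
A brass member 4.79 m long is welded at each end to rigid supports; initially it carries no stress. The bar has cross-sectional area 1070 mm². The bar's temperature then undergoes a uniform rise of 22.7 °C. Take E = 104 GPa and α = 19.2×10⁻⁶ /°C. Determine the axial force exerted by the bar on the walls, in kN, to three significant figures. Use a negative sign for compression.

Free thermal expansion αLΔT = 19.2e-6 · 4790 · 22.7 = 2.088 mm.
The walls impose strain ε = −(2.088)/4790 = -4.3584e-04; σ = Eε = 104000 · -4.3584e-04 = -45.33 MPa.
Wall reaction R = σ·A = -45.33·1070 = -48500 N = -48.5 kN.

-48.5 kN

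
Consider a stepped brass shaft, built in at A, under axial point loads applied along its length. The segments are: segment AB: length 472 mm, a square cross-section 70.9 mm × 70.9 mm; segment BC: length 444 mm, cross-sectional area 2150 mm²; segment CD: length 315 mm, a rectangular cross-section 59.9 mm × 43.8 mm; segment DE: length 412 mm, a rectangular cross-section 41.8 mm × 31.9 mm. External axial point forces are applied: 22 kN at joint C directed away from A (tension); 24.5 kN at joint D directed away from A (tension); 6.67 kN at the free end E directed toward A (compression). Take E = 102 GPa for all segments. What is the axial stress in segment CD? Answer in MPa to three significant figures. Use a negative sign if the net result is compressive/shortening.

Internal axial forces (sectioning from the free end, tension +): N_DE = -6.67 kN, N_CD = 17.83 kN, N_BC = 39.83 kN, N_AB = 39.83 kN.
A_CD = 2624 mm².
σ_CD = N_CD/A_CD = 17830/2624 = 6.796 MPa.

6.80 MPa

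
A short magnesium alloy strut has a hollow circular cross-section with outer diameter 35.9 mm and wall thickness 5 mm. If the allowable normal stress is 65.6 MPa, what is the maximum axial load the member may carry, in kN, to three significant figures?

31.8 kN

A = 485.4 mm².
P_max = σ_allow · A = 65.6 · 485.4 = 31840 N = 31.84 kN.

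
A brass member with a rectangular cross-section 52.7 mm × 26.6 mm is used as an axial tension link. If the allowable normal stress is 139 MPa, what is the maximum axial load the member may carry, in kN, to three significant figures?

195 kN

A = 1402 mm².
P_max = σ_allow · A = 139 · 1402 = 194900 N = 194.9 kN.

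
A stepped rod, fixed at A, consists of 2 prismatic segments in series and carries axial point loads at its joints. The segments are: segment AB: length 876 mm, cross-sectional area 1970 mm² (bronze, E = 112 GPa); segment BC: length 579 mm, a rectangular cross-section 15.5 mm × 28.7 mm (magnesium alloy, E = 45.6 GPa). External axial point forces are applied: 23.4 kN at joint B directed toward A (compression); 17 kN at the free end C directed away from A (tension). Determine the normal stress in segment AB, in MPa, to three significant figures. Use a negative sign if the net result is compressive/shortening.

Internal axial forces (sectioning from the free end, tension +): N_BC = 17 kN, N_AB = -6.4 kN.
σ_AB = N_AB/A_AB = -6400/1970 = -3.249 MPa.

-3.25 MPa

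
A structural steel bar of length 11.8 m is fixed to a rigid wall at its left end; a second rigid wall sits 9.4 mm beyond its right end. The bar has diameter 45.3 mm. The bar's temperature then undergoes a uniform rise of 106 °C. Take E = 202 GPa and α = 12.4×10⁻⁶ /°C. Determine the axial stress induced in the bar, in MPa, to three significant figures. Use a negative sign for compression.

Free thermal expansion αLΔT = 12.4e-6 · 11800 · 106 = 15.51 mm.
The walls engage after the gap closes; constrained expansion = 15.51 − 9.4 = 6.11 mm.
The walls impose strain ε = −(6.11)/11800 = -5.1779e-04; σ = Eε = 202000 · -5.1779e-04 = -104.6 MPa.

-105 MPa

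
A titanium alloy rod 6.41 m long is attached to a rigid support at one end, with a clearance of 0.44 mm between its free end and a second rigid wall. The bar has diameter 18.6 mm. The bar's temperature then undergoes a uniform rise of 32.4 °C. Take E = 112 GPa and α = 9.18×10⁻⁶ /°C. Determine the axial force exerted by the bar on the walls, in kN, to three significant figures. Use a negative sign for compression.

-6.96 kN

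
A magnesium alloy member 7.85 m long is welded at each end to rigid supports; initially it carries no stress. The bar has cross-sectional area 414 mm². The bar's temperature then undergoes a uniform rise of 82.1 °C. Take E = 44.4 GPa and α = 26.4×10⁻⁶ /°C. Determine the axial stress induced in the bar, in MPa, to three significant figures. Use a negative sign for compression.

Free thermal expansion αLΔT = 26.4e-6 · 7850 · 82.1 = 17.01 mm.
The walls impose strain ε = −(17.01)/7850 = -2.1674e-03; σ = Eε = 44400 · -2.1674e-03 = -96.23 MPa.

-96.2 MPa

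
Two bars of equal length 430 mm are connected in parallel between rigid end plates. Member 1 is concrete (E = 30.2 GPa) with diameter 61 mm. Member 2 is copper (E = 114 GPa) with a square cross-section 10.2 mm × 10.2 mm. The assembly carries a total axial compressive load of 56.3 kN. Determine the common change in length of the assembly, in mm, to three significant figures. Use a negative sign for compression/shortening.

-0.242 mm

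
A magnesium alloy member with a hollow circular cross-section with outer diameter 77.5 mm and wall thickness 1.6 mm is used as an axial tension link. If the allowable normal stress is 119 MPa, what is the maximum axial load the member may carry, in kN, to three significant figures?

45.4 kN

A = 381.5 mm².
P_max = σ_allow · A = 119 · 381.5 = 45400 N = 45.4 kN.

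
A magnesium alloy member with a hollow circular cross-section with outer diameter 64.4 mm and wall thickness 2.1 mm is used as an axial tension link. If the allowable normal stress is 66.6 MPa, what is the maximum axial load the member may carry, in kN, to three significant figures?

27.4 kN

A = 411 mm².
P_max = σ_allow · A = 66.6 · 411 = 27370 N = 27.37 kN.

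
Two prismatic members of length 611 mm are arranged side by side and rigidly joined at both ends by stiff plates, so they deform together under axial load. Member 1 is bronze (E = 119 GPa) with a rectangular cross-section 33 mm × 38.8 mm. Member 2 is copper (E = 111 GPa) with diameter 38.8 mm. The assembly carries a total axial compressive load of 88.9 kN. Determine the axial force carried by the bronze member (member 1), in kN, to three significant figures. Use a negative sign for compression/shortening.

-47.8 kN

A_1 = 1280 mm².
A_2 = 1182 mm².
Equal strain + equilibrium ⇒ each member carries load in proportion to AE: A₁E₁ = 152400000 N, A₂E₂ = 131200000 N, ΣAE = 283600000 N.
F₁ = P·A₁E₁/ΣAE = -88900·152400000/283600000 = -47760 N.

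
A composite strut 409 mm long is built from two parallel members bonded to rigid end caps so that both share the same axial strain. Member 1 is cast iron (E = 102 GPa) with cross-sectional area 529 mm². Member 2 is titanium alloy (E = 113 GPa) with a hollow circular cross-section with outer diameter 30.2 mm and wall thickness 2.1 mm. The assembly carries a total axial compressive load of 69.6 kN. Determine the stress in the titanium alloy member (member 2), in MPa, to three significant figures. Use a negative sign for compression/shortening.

A_2 = 185.4 mm².
Equal strain + equilibrium ⇒ each member carries load in proportion to AE: A₁E₁ = 53960000 N, A₂E₂ = 20950000 N, ΣAE = 74910000 N.
σ₂ = P·E₂/ΣAE = -69600·113000/74910000 = -105 MPa.

-105 MPa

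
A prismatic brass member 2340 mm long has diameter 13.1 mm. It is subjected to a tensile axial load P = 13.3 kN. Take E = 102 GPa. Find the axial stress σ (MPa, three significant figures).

98.7 MPa

A = 134.8 mm².
σ = N/A = 13300/134.8 = 98.68 MPa.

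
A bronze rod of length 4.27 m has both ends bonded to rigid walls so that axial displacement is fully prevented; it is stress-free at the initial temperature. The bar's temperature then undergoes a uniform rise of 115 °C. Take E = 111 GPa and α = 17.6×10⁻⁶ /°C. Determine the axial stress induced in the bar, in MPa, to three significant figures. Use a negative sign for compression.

Free thermal expansion αLΔT = 17.6e-6 · 4270 · 115 = 8.642 mm.
The walls impose strain ε = −(8.642)/4270 = -2.0240e-03; σ = Eε = 111000 · -2.0240e-03 = -224.7 MPa.

-225 MPa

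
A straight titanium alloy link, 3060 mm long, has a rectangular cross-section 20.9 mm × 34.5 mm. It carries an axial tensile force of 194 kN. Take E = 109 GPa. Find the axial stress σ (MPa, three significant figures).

269 MPa

A = 721 mm².
σ = N/A = 194000/721 = 269.1 MPa.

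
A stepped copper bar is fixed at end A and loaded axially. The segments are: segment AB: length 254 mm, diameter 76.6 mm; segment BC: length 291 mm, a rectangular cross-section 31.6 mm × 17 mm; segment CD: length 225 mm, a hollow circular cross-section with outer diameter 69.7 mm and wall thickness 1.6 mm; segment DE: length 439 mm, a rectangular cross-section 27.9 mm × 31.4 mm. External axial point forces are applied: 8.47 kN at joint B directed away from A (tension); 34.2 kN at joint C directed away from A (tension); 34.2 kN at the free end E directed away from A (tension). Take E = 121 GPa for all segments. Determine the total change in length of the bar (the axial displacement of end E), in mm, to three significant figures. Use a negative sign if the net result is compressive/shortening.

Internal axial forces (sectioning from the free end, tension +): N_DE = 34.2 kN, N_CD = 34.2 kN, N_BC = 68.4 kN, N_AB = 76.87 kN.
A_AB = 4608 mm².
A_BC = 537.2 mm².
A_CD = 342.3 mm².
A_DE = 876.1 mm².
δ_AB = 76870·254/(4608·121000) = 0.03502 mm
δ_BC = 68400·291/(537.2·121000) = 0.3062 mm
δ_CD = 34200·225/(342.3·121000) = 0.1858 mm
δ_DE = 34200·439/(876.1·121000) = 0.1416 mm
δ = Σδ_i = 0.6686 mm.

0.669 mm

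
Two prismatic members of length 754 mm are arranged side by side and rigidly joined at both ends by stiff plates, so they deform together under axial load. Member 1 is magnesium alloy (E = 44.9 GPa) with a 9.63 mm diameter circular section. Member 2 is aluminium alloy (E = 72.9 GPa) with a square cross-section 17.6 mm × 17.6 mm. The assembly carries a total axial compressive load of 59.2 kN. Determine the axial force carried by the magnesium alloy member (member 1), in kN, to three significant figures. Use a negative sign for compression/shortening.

A_1 = 72.84 mm².
A_2 = 309.8 mm².
Equal strain + equilibrium ⇒ each member carries load in proportion to AE: A₁E₁ = 3270000 N, A₂E₂ = 22580000 N, ΣAE = 25850000 N.
F₁ = P·A₁E₁/ΣAE = -59200·3270000/25850000 = -7489 N.

-7.49 kN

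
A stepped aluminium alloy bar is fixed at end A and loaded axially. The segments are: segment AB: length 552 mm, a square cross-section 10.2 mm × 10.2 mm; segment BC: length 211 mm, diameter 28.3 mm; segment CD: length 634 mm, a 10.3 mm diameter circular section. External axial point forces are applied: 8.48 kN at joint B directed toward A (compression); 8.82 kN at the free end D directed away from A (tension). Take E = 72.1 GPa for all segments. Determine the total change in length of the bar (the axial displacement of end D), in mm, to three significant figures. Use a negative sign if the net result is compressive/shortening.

0.997 mm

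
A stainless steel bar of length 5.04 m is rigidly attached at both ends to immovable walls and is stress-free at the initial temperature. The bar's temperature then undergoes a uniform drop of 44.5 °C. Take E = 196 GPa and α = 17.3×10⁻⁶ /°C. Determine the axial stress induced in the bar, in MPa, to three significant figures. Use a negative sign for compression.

151 MPa

Free thermal expansion αLΔT = 17.3e-6 · 5040 · -44.5 = -3.88 mm.
The walls impose strain ε = −(-3.88)/5040 = 7.6985e-04; σ = Eε = 196000 · 7.6985e-04 = 150.9 MPa.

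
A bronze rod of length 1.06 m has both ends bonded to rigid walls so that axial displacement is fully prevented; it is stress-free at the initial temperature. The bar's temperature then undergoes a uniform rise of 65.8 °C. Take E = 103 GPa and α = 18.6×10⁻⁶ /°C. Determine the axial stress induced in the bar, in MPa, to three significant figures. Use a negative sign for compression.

-126 MPa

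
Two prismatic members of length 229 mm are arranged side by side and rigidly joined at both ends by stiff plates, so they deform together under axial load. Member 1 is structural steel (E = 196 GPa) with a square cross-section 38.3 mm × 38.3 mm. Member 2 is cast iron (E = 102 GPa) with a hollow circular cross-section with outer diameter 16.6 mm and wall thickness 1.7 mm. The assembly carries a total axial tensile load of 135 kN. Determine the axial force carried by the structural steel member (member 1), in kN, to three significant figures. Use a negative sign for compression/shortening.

A_1 = 1467 mm².
A_2 = 79.58 mm².
Equal strain + equilibrium ⇒ each member carries load in proportion to AE: A₁E₁ = 287500000 N, A₂E₂ = 8117000 N, ΣAE = 295600000 N.
F₁ = P·A₁E₁/ΣAE = 135000·287500000/295600000 = 131300 N.

131 kN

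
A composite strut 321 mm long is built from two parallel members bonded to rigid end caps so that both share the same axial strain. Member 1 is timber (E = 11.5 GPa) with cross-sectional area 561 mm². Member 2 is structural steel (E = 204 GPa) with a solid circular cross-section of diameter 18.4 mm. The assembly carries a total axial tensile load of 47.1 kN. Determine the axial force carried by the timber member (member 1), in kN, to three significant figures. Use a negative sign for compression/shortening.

A_2 = 265.9 mm².
Equal strain + equilibrium ⇒ each member carries load in proportion to AE: A₁E₁ = 6452000 N, A₂E₂ = 54240000 N, ΣAE = 60700000 N.
F₁ = P·A₁E₁/ΣAE = 47100·6452000/60700000 = 5006 N.

5.01 kN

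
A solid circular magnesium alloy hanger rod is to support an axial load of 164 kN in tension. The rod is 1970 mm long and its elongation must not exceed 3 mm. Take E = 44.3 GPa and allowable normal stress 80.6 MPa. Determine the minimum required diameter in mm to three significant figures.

55.6 mm

Required area A ≥ P/σ_allow = 164000/80.6 = 2035 mm².
For a solid circular section, d ≥ √(4A/π) = 50.9 mm.
Elongation limit: A ≥ PL/(Eδ_allow) = 164000·1970/(44300·3) = 2431 mm² ⇒ d ≥ 55.63 mm.
The elongation limit governs.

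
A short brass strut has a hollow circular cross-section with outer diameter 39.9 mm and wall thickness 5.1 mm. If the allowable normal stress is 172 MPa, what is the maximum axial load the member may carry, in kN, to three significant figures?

95.9 kN

A = 557.6 mm².
P_max = σ_allow · A = 172 · 557.6 = 95900 N = 95.9 kN.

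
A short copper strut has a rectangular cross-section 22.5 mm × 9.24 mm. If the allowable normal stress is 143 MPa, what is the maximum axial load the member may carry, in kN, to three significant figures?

29.7 kN

A = 207.9 mm².
P_max = σ_allow · A = 143 · 207.9 = 29730 N = 29.73 kN.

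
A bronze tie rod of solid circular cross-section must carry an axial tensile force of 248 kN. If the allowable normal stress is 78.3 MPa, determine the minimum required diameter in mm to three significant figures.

63.5 mm

Required area A ≥ P/σ_allow = 248000/78.3 = 3167 mm².
For a solid circular section, d ≥ √(4A/π) = 63.5 mm.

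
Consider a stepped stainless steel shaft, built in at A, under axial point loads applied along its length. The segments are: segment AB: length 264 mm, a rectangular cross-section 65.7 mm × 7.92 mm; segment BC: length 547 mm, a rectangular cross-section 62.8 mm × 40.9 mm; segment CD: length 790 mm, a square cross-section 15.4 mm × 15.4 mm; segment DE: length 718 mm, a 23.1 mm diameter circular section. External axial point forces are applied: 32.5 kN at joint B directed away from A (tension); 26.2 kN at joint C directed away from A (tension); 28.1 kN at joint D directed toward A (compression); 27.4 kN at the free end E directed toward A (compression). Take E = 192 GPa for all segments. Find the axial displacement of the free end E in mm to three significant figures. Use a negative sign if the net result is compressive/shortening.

-1.23 mm

Internal axial forces (sectioning from the free end, tension +): N_DE = -27.4 kN, N_CD = -55.5 kN, N_BC = -29.3 kN, N_AB = 3.2 kN.
A_AB = 520.3 mm².
A_BC = 2569 mm².
A_CD = 237.2 mm².
A_DE = 419.1 mm².
δ_AB = 3200·264/(520.3·192000) = 0.008456 mm
δ_BC = -29300·547/(2569·192000) = -0.0325 mm
δ_CD = -55500·790/(237.2·192000) = -0.9629 mm
δ_DE = -27400·718/(419.1·192000) = -0.2445 mm
δ = Σδ_i = -1.231 mm.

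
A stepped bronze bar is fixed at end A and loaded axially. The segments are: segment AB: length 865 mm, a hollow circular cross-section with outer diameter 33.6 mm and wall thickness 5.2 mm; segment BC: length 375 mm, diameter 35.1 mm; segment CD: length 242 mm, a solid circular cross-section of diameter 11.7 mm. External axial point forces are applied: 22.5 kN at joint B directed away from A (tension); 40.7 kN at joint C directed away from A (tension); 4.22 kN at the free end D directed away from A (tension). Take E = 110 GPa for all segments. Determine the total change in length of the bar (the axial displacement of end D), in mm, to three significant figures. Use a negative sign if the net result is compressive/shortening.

Internal axial forces (sectioning from the free end, tension +): N_CD = 4.22 kN, N_BC = 44.92 kN, N_AB = 67.42 kN.
A_AB = 464 mm².
A_BC = 967.6 mm².
A_CD = 107.5 mm².
δ_AB = 67420·865/(464·110000) = 1.143 mm
δ_BC = 44920·375/(967.6·110000) = 0.1583 mm
δ_CD = 4220·242/(107.5·110000) = 0.08635 mm
δ = Σδ_i = 1.387 mm.

1.39 mm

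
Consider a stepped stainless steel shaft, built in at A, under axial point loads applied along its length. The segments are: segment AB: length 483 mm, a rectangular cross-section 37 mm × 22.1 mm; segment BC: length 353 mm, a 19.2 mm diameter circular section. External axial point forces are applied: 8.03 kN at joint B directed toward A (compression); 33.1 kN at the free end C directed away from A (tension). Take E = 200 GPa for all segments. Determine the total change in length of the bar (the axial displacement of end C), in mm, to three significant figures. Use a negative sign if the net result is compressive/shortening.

0.276 mm

Internal axial forces (sectioning from the free end, tension +): N_BC = 33.1 kN, N_AB = 25.07 kN.
A_AB = 817.7 mm².
A_BC = 289.5 mm².
δ_AB = 25070·483/(817.7·200000) = 0.07404 mm
δ_BC = 33100·353/(289.5·200000) = 0.2018 mm
δ = Σδ_i = 0.2758 mm.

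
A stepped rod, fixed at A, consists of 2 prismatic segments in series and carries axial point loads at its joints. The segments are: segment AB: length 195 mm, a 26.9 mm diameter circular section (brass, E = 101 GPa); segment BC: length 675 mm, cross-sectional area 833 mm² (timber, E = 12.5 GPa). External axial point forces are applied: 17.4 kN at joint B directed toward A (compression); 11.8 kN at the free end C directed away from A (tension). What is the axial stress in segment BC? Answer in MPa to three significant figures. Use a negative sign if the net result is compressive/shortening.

14.2 MPa

Internal axial forces (sectioning from the free end, tension +): N_BC = 11.8 kN, N_AB = -5.6 kN.
σ_BC = N_BC/A_BC = 11800/833 = 14.17 MPa.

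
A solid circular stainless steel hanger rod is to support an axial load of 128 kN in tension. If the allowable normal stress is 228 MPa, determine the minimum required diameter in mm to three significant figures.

Required area A ≥ P/σ_allow = 128000/228 = 561.4 mm².
For a solid circular section, d ≥ √(4A/π) = 26.74 mm.

26.7 mm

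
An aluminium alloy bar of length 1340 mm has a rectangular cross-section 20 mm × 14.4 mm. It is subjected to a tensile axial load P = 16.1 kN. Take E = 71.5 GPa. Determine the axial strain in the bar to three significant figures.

A = 288 mm².
σ = N/A = 55.9 MPa; ε = σ/E = 55.9/71500 = 7.819e-04.

7.82e-04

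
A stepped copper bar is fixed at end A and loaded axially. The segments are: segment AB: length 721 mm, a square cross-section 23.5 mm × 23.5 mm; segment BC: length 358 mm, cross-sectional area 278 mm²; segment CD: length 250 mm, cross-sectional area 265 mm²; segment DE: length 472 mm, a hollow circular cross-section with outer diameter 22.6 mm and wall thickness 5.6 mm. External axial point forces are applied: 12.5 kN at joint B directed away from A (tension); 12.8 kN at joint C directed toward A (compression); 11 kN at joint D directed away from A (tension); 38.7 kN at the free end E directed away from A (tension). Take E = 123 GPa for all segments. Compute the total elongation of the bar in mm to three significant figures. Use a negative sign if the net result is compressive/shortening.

Internal axial forces (sectioning from the free end, tension +): N_DE = 38.7 kN, N_CD = 49.7 kN, N_BC = 36.9 kN, N_AB = 49.4 kN.
A_AB = 552.2 mm².
A_DE = 299.1 mm².
δ_AB = 49400·721/(552.2·123000) = 0.5244 mm
δ_BC = 36900·358/(278·123000) = 0.3863 mm
δ_CD = 49700·250/(265·123000) = 0.3812 mm
δ_DE = 38700·472/(299.1·123000) = 0.4965 mm
δ = Σδ_i = 1.788 mm.

1.79 mm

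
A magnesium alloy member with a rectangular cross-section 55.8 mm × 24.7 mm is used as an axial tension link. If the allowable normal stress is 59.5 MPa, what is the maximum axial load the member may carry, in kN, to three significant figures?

82.0 kN

A = 1378 mm².
P_max = σ_allow · A = 59.5 · 1378 = 82010 N = 82.01 kN.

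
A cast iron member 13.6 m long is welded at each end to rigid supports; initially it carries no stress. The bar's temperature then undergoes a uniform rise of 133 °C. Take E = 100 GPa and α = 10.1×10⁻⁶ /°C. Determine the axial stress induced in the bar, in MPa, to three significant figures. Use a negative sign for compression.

Free thermal expansion αLΔT = 10.1e-6 · 13600 · 133 = 18.27 mm.
The walls impose strain ε = −(18.27)/13600 = -1.3433e-03; σ = Eε = 100000 · -1.3433e-03 = -134.3 MPa.

-134 MPa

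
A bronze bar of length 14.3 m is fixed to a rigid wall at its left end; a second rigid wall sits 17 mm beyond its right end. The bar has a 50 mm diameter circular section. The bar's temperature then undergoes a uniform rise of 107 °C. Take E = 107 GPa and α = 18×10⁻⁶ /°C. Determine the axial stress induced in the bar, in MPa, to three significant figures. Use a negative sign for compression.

-78.9 MPa

Free thermal expansion αLΔT = 18e-6 · 14300 · 107 = 27.54 mm.
The walls engage after the gap closes; constrained expansion = 27.54 − 17 = 10.54 mm.
The walls impose strain ε = −(10.54)/14300 = -7.3719e-04; σ = Eε = 107000 · -7.3719e-04 = -78.88 MPa.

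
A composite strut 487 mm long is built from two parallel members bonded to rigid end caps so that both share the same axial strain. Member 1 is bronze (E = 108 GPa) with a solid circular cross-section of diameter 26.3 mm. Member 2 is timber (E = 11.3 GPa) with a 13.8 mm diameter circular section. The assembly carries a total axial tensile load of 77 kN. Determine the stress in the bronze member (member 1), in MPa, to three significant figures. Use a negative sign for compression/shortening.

A_1 = 543.3 mm².
A_2 = 149.6 mm².
Equal strain + equilibrium ⇒ each member carries load in proportion to AE: A₁E₁ = 58670000 N, A₂E₂ = 1690000 N, ΣAE = 60360000 N.
σ₁ = P·E₁/ΣAE = 77000·108000/60360000 = 137.8 MPa.

138 MPa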